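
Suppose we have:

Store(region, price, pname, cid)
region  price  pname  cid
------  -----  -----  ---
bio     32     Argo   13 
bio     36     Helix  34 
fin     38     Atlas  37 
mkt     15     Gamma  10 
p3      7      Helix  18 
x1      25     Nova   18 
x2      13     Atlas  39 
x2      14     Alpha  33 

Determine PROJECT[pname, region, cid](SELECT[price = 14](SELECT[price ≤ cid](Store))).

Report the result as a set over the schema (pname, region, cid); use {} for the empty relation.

{(Alpha, x2, 33)}

σ[price ≤ cid]: keep tuples satisfying price ≤ cid → {(p3, 7, Helix, 18), (x2, 13, Atlas, 39), (x2, 14, Alpha, 33)}
σ[price = 14]: keep tuples satisfying price = 14 → {(x2, 14, Alpha, 33)}
Projecting to pname, region, cid: {(Alpha, x2, 33)}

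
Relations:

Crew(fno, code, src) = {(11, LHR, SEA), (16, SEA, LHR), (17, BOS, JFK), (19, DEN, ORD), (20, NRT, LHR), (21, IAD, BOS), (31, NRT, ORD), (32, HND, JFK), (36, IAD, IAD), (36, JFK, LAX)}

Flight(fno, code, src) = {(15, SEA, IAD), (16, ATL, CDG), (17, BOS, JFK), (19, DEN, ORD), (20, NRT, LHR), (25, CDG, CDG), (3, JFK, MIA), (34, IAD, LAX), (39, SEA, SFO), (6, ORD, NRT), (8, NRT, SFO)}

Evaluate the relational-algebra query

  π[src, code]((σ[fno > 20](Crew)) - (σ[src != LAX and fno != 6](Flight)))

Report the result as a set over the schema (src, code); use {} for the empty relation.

Filtering on fno > 20 leaves {(21, IAD, BOS), (31, NRT, ORD), (32, HND, JFK), (36, IAD, IAD), (36, JFK, LAX)}.
Filtering on src != LAX and fno != 6 leaves {(15, SEA, IAD), (16, ATL, CDG), (17, BOS, JFK), (19, DEN, ORD), (20, NRT, LHR), (25, CDG, CDG), (3, JFK, MIA), (39, SEA, SFO), (8, NRT, SFO)}.
Difference: {(21, IAD, BOS), (31, NRT, ORD), (32, HND, JFK), (36, IAD, IAD), (36, JFK, LAX)} with {(15, SEA, IAD), (16, ATL, CDG), (17, BOS, JFK), (19, DEN, ORD), (20, NRT, LHR), (25, CDG, CDG), (3, JFK, MIA), (39, SEA, SFO), (8, NRT, SFO)} → {(21, IAD, BOS), (31, NRT, ORD), (32, HND, JFK), (36, IAD, IAD), (36, JFK, LAX)}
Keep only column(s) src, code: {(BOS, IAD), (IAD, IAD), (JFK, HND), (LAX, JFK), (ORD, NRT)}

{(BOS, IAD), (IAD, IAD), (JFK, HND), (LAX, JFK), (ORD, NRT)}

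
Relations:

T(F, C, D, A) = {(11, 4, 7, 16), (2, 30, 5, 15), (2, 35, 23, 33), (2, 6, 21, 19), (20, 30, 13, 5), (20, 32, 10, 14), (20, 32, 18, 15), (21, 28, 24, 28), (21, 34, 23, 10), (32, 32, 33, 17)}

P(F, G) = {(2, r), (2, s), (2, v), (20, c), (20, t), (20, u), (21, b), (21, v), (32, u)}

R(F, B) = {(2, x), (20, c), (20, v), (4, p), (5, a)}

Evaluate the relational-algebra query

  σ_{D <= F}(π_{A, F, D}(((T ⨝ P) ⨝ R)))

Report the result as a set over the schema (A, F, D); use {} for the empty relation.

Joining T and P on F yields {(2, 30, 5, 15, r), (2, 30, 5, 15, s), (2, 30, 5, 15, v), (2, 35, 23, 33, r), (2, 35, 23, 33, s), (2, 35, 23, 33, v), (2, 6, 21, 19, r), (2, 6, 21, 19, s), (2, 6, 21, 19, v), (20, 30, 13, 5, c), (20, 30, 13, 5, t), (20, 30, 13, 5, u), (20, 32, 10, 14, c), (20, 32, 10, 14, t), (20, 32, 10, 14, u), (20, 32, 18, 15, c), (20, 32, 18, 15, t), (20, 32, 18, 15, u), (21, 28, 24, 28, b), (21, 28, 24, 28, v), (21, 34, 23, 10, b), (21, 34, 23, 10, v), (32, 32, 33, 17, u)}.
Joining (T ⨝ P) and R on F yields {(2, 30, 5, 15, r, x), (2, 30, 5, 15, s, x), (2, 30, 5, 15, v, x), (2, 35, 23, 33, r, x), (2, 35, 23, 33, s, x), (2, 35, 23, 33, v, x), (2, 6, 21, 19, r, x), (2, 6, 21, 19, s, x), (2, 6, 21, 19, v, x), (20, 30, 13, 5, c, c), (20, 30, 13, 5, c, v), (20, 30, 13, 5, t, c), (20, 30, 13, 5, t, v), (20, 30, 13, 5, u, c), (20, 30, 13, 5, u, v), (20, 32, 10, 14, c, c), (20, 32, 10, 14, c, v), (20, 32, 10, 14, t, c), (20, 32, 10, 14, t, v), (20, 32, 10, 14, u, c), (20, 32, 10, 14, u, v), (20, 32, 18, 15, c, c), (20, 32, 18, 15, c, v), (20, 32, 18, 15, t, c), (20, 32, 18, 15, t, v), (20, 32, 18, 15, u, c), (20, 32, 18, 15, u, v)}.
Keep only column(s) A, F, D (21 duplicate(s) eliminated): {(14, 20, 10), (15, 2, 5), (15, 20, 18), (19, 2, 21), (33, 2, 23), (5, 20, 13)}
Filtering on D <= F leaves {(14, 20, 10), (15, 20, 18), (5, 20, 13)}.

{(14, 20, 10), (15, 20, 18), (5, 20, 13)}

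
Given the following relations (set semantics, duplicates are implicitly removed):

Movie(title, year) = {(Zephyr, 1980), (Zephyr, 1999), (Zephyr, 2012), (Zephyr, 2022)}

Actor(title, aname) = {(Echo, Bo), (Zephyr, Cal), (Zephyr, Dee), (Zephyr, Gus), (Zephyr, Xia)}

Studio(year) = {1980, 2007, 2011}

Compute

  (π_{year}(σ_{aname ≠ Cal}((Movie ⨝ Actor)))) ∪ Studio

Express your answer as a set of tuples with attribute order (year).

Joining Movie and Actor on title yields {(Zephyr, 1980, Cal), (Zephyr, 1980, Dee), (Zephyr, 1980, Gus), (Zephyr, 1980, Xia), (Zephyr, 1999, Cal), (Zephyr, 1999, Dee), (Zephyr, 1999, Gus), (Zephyr, 1999, Xia), (Zephyr, 2012, Cal), (Zephyr, 2012, Dee), (Zephyr, 2012, Gus), (Zephyr, 2012, Xia), (Zephyr, 2022, Cal), (Zephyr, 2022, Dee), (Zephyr, 2022, Gus), (Zephyr, 2022, Xia)}.
Apply σ_{aname ≠ Cal}; surviving tuples: {(Zephyr, 1980, Dee), (Zephyr, 1980, Gus), (Zephyr, 1980, Xia), (Zephyr, 1999, Dee), (Zephyr, 1999, Gus), (Zephyr, 1999, Xia), (Zephyr, 2012, Dee), (Zephyr, 2012, Gus), (Zephyr, 2012, Xia), (Zephyr, 2022, Dee), (Zephyr, 2022, Gus), (Zephyr, 2022, Xia)}
Projecting to year (8 duplicate(s) eliminated): {1980, 1999, 2012, 2022}
Taking the union: {1980, 1999, 2007, 2011, 2012, 2022}

{1980, 1999, 2007, 2011, 2012, 2022}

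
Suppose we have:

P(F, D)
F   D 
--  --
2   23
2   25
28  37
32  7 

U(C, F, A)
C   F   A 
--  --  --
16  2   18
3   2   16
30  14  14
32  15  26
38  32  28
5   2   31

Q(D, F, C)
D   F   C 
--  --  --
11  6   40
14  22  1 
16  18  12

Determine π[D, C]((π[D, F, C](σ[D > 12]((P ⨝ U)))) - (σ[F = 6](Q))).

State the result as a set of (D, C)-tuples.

Joining P and U on F yields {(2, 23, 16, 18), (2, 23, 3, 16), (2, 23, 5, 31), (2, 25, 16, 18), (2, 25, 3, 16), (2, 25, 5, 31), (32, 7, 38, 28)}.
σ[D > 12]: keep tuples satisfying D > 12 → {(2, 23, 16, 18), (2, 23, 3, 16), (2, 23, 5, 31), (2, 25, 16, 18), (2, 25, 3, 16), (2, 25, 5, 31)}
Keep only column(s) D, F, C: {(23, 2, 16), (23, 2, 3), (23, 2, 5), (25, 2, 16), (25, 2, 3), (25, 2, 5)}
σ[F = 6]: keep tuples satisfying F = 6 → {(11, 6, 40)}
Difference: {(23, 2, 16), (23, 2, 3), (23, 2, 5), (25, 2, 16), (25, 2, 3), (25, 2, 5)} with {(11, 6, 40)} → {(23, 2, 16), (23, 2, 3), (23, 2, 5), (25, 2, 16), (25, 2, 3), (25, 2, 5)}
Keep only column(s) D, C: {(23, 16), (23, 3), (23, 5), (25, 16), (25, 3), (25, 5)}

{(23, 16), (23, 3), (23, 5), (25, 16), (25, 3), (25, 5)}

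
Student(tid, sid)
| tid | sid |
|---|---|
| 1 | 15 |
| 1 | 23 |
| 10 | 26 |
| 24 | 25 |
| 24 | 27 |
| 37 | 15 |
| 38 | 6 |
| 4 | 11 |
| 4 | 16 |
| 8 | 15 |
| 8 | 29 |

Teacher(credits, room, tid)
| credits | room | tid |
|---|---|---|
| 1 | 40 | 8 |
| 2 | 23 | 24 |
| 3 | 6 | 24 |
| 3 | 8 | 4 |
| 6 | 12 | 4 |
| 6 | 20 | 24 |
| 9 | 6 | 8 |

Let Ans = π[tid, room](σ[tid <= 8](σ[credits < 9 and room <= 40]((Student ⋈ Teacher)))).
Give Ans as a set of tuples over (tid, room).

{(4, 12), (4, 8), (8, 40)}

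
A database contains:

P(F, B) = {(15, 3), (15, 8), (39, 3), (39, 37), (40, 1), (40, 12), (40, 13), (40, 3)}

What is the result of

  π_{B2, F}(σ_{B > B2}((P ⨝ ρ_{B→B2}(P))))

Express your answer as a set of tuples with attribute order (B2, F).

{(1, 40), (12, 40), (3, 15), (3, 39), (3, 40)}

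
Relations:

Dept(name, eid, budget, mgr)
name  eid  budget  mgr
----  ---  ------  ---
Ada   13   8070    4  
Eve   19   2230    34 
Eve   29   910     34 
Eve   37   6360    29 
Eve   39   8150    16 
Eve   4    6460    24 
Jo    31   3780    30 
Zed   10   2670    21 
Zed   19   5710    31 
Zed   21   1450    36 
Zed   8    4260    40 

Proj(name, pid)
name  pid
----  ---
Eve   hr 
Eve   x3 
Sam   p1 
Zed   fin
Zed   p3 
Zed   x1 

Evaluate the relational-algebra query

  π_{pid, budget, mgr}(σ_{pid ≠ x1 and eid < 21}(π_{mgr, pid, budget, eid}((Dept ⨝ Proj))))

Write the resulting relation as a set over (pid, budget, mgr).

{(fin, 2670, 21), (fin, 4260, 40), (fin, 5710, 31), (hr, 2230, 34), (hr, 6460, 24), (p3, 2670, 21), (p3, 4260, 40), (p3, 5710, 31), (x3, 2230, 34), (x3, 6460, 24)}

Joining Dept and Proj on name yields {(Eve, 19, 2230, 34, hr), (Eve, 19, 2230, 34, x3), (Eve, 29, 910, 34, hr), (Eve, 29, 910, 34, x3), (Eve, 37, 6360, 29, hr), (Eve, 37, 6360, 29, x3), (Eve, 39, 8150, 16, hr), (Eve, 39, 8150, 16, x3), (Eve, 4, 6460, 24, hr), (Eve, 4, 6460, 24, x3), (Zed, 10, 2670, 21, fin), (Zed, 10, 2670, 21, p3), (Zed, 10, 2670, 21, x1), (Zed, 19, 5710, 31, fin), (Zed, 19, 5710, 31, p3), (Zed, 19, 5710, 31, x1), (Zed, 21, 1450, 36, fin), (Zed, 21, 1450, 36, p3), (Zed, 21, 1450, 36, x1), (Zed, 8, 4260, 40, fin), (Zed, 8, 4260, 40, p3), (Zed, 8, 4260, 40, x1)}.
Keep only column(s) mgr, pid, budget, eid: {(16, hr, 8150, 39), (16, x3, 8150, 39), (21, fin, 2670, 10), (21, p3, 2670, 10), (21, x1, 2670, 10), (24, hr, 6460, 4), (24, x3, 6460, 4), (29, hr, 6360, 37), (29, x3, 6360, 37), (31, fin, 5710, 19), (31, p3, 5710, 19), (31, x1, 5710, 19), (34, hr, 2230, 19), (34, hr, 910, 29), (34, x3, 2230, 19), (34, x3, 910, 29), (36, fin, 1450, 21), (36, p3, 1450, 21), (36, x1, 1450, 21), (40, fin, 4260, 8), (40, p3, 4260, 8), (40, x1, 4260, 8)}
σ[pid ≠ x1 and eid < 21]: keep tuples satisfying pid ≠ x1 and eid < 21 → {(21, fin, 2670, 10), (21, p3, 2670, 10), (24, hr, 6460, 4), (24, x3, 6460, 4), (31, fin, 5710, 19), (31, p3, 5710, 19), (34, hr, 2230, 19), (34, x3, 2230, 19), (40, fin, 4260, 8), (40, p3, 4260, 8)}
Keep only column(s) pid, budget, mgr: {(fin, 2670, 21), (fin, 4260, 40), (fin, 5710, 31), (hr, 2230, 34), (hr, 6460, 24), (p3, 2670, 21), (p3, 4260, 40), (p3, 5710, 31), (x3, 2230, 34), (x3, 6460, 24)}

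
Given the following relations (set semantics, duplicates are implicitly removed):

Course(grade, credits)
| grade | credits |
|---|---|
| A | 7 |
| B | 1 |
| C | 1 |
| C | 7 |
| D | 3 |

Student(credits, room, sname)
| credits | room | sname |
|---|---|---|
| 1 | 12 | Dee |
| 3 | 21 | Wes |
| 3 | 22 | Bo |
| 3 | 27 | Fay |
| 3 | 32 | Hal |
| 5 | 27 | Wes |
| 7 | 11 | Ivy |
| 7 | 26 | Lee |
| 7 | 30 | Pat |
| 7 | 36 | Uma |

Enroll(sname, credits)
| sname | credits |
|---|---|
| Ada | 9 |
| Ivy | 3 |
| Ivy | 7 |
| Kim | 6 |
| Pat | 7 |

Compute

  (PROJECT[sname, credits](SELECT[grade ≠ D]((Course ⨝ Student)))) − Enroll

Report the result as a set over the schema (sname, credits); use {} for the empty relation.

{(Dee, 1), (Lee, 7), (Uma, 7)}

Joining Course and Student on credits yields {(A, 7, 11, Ivy), (A, 7, 26, Lee), (A, 7, 30, Pat), (A, 7, 36, Uma), (B, 1, 12, Dee), (C, 1, 12, Dee), (C, 7, 11, Ivy), (C, 7, 26, Lee), (C, 7, 30, Pat), (C, 7, 36, Uma), (D, 3, 21, Wes), (D, 3, 22, Bo), (D, 3, 27, Fay), (D, 3, 32, Hal)}.
Apply σ_{grade ≠ D}; surviving tuples: {(A, 7, 11, Ivy), (A, 7, 26, Lee), (A, 7, 30, Pat), (A, 7, 36, Uma), (B, 1, 12, Dee), (C, 1, 12, Dee), (C, 7, 11, Ivy), (C, 7, 26, Lee), (C, 7, 30, Pat), (C, 7, 36, Uma)}
Projecting to sname, credits (5 duplicate(s) eliminated): {(Dee, 1), (Ivy, 7), (Lee, 7), (Pat, 7), (Uma, 7)}
Difference: {(Dee, 1), (Ivy, 7), (Lee, 7), (Pat, 7), (Uma, 7)} with {(Ada, 9), (Ivy, 3), (Ivy, 7), (Kim, 6), (Pat, 7)} → {(Dee, 1), (Lee, 7), (Uma, 7)}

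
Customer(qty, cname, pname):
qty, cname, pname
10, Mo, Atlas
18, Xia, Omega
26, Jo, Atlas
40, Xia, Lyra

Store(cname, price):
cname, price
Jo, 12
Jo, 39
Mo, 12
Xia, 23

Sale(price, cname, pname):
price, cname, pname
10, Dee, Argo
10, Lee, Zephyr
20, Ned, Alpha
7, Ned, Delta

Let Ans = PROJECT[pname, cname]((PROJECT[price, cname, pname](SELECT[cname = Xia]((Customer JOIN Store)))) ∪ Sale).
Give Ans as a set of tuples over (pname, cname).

Natural join on cname: {(10, Mo, Atlas, 12), (18, Xia, Omega, 23), (26, Jo, Atlas, 12), (26, Jo, Atlas, 39), (40, Xia, Lyra, 23)}
Apply σ_{cname = Xia}; surviving tuples: {(18, Xia, Omega, 23), (40, Xia, Lyra, 23)}
π_{price, cname, pname} gives {(23, Xia, Lyra), (23, Xia, Omega)}.
Set union of the two operands is {(10, Dee, Argo), (10, Lee, Zephyr), (20, Ned, Alpha), (23, Xia, Lyra), (23, Xia, Omega), (7, Ned, Delta)}.
π_{pname, cname} gives {(Alpha, Ned), (Argo, Dee), (Delta, Ned), (Lyra, Xia), (Omega, Xia), (Zephyr, Lee)}.

{(Alpha, Ned), (Argo, Dee), (Delta, Ned), (Lyra, Xia), (Omega, Xia), (Zephyr, Lee)}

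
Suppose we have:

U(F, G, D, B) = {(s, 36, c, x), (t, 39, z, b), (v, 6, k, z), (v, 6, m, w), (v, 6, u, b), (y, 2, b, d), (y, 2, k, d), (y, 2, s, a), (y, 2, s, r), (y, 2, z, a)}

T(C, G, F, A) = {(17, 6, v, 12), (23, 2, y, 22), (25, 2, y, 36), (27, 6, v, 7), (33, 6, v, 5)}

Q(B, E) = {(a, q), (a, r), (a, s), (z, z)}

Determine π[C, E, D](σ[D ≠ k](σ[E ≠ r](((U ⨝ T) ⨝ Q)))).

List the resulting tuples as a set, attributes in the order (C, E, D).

{(23, q, s), (23, q, z), (23, s, s), (23, s, z), (25, q, s), (25, q, z), (25, s, s), (25, s, z)}

Natural join on F, G: {(v, 6, k, z, 17, 12), (v, 6, k, z, 27, 7), (v, 6, k, z, 33, 5), (v, 6, m, w, 17, 12), (v, 6, m, w, 27, 7), (v, 6, m, w, 33, 5), (v, 6, u, b, 17, 12), (v, 6, u, b, 27, 7), (v, 6, u, b, 33, 5), (y, 2, b, d, 23, 22), (y, 2, b, d, 25, 36), (y, 2, k, d, 23, 22), (y, 2, k, d, 25, 36), (y, 2, s, a, 23, 22), (y, 2, s, a, 25, 36), (y, 2, s, r, 23, 22), (y, 2, s, r, 25, 36), (y, 2, z, a, 23, 22), (y, 2, z, a, 25, 36)}
Natural join on B: {(v, 6, k, z, 17, 12, z), (v, 6, k, z, 27, 7, z), (v, 6, k, z, 33, 5, z), (y, 2, s, a, 23, 22, q), (y, 2, s, a, 23, 22, r), (y, 2, s, a, 23, 22, s), (y, 2, s, a, 25, 36, q), (y, 2, s, a, 25, 36, r), (y, 2, s, a, 25, 36, s), (y, 2, z, a, 23, 22, q), (y, 2, z, a, 23, 22, r), (y, 2, z, a, 23, 22, s), (y, 2, z, a, 25, 36, q), (y, 2, z, a, 25, 36, r), (y, 2, z, a, 25, 36, s)}
σ[E ≠ r]: keep tuples satisfying E ≠ r → {(v, 6, k, z, 17, 12, z), (v, 6, k, z, 27, 7, z), (v, 6, k, z, 33, 5, z), (y, 2, s, a, 23, 22, q), (y, 2, s, a, 23, 22, s), (y, 2, s, a, 25, 36, q), (y, 2, s, a, 25, 36, s), (y, 2, z, a, 23, 22, q), (y, 2, z, a, 23, 22, s), (y, 2, z, a, 25, 36, q), (y, 2, z, a, 25, 36, s)}
σ[D ≠ k]: keep tuples satisfying D ≠ k → {(y, 2, s, a, 23, 22, q), (y, 2, s, a, 23, 22, s), (y, 2, s, a, 25, 36, q), (y, 2, s, a, 25, 36, s), (y, 2, z, a, 23, 22, q), (y, 2, z, a, 23, 22, s), (y, 2, z, a, 25, 36, q), (y, 2, z, a, 25, 36, s)}
Keep only column(s) C, E, D: {(23, q, s), (23, q, z), (23, s, s), (23, s, z), (25, q, s), (25, q, z), (25, s, s), (25, s, z)}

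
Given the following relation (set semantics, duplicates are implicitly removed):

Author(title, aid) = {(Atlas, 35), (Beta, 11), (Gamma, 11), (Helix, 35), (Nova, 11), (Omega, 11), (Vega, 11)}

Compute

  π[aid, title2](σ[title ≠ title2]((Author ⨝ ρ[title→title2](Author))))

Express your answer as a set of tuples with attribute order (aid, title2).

ρ[title→title2]: schema becomes (title2, aid); tuples unchanged.
Natural join on aid: {(Atlas, 35, Atlas), (Atlas, 35, Helix), (Beta, 11, Beta), (Beta, 11, Gamma), (Beta, 11, Nova), (Beta, 11, Omega), (Beta, 11, Vega), (Gamma, 11, Beta), (Gamma, 11, Gamma), (Gamma, 11, Nova), (Gamma, 11, Omega), (Gamma, 11, Vega), (Helix, 35, Atlas), (Helix, 35, Helix), (Nova, 11, Beta), (Nova, 11, Gamma), (Nova, 11, Nova), (Nova, 11, Omega), (Nova, 11, Vega), (Omega, 11, Beta), (Omega, 11, Gamma), (Omega, 11, Nova), (Omega, 11, Omega), (Omega, 11, Vega), (Vega, 11, Beta), (Vega, 11, Gamma), (Vega, 11, Nova), (Vega, 11, Omega), (Vega, 11, Vega)}
σ[title ≠ title2]: keep tuples satisfying title ≠ title2 → {(Atlas, 35, Helix), (Beta, 11, Gamma), (Beta, 11, Nova), (Beta, 11, Omega), (Beta, 11, Vega), (Gamma, 11, Beta), (Gamma, 11, Nova), (Gamma, 11, Omega), (Gamma, 11, Vega), (Helix, 35, Atlas), (Nova, 11, Beta), (Nova, 11, Gamma), (Nova, 11, Omega), (Nova, 11, Vega), (Omega, 11, Beta), (Omega, 11, Gamma), (Omega, 11, Nova), (Omega, 11, Vega), (Vega, 11, Beta), (Vega, 11, Gamma), (Vega, 11, Nova), (Vega, 11, Omega)}
π_{aid, title2} gives {(11, Beta), (11, Gamma), (11, Nova), (11, Omega), (11, Vega), (35, Atlas), (35, Helix)} (15 duplicate(s) eliminated).

{(11, Beta), (11, Gamma), (11, Nova), (11, Omega), (11, Vega), (35, Atlas), (35, Helix)}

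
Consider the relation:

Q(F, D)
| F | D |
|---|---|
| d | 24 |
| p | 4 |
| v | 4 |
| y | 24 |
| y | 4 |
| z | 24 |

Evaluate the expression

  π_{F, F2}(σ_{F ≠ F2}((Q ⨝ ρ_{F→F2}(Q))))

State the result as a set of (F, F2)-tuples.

{(d, y), (d, z), (p, v), (p, y), (v, p), (v, y), (y, d), (y, p), (y, v), (y, z), (z, d), (z, y)}

ρ[F→F2]: schema becomes (F2, D); tuples unchanged.
Natural join on D: {(d, 24, d), (d, 24, y), (d, 24, z), (p, 4, p), (p, 4, v), (p, 4, y), (v, 4, p), (v, 4, v), (v, 4, y), (y, 24, d), (y, 24, y), (y, 24, z), (y, 4, p), (y, 4, v), (y, 4, y), (z, 24, d), (z, 24, y), (z, 24, z)}
Filtering on F ≠ F2 leaves {(d, 24, y), (d, 24, z), (p, 4, v), (p, 4, y), (v, 4, p), (v, 4, y), (y, 24, d), (y, 24, z), (y, 4, p), (y, 4, v), (z, 24, d), (z, 24, y)}.
π_{F, F2} gives {(d, y), (d, z), (p, v), (p, y), (v, p), (v, y), (y, d), (y, p), (y, v), (y, z), (z, d), (z, y)}.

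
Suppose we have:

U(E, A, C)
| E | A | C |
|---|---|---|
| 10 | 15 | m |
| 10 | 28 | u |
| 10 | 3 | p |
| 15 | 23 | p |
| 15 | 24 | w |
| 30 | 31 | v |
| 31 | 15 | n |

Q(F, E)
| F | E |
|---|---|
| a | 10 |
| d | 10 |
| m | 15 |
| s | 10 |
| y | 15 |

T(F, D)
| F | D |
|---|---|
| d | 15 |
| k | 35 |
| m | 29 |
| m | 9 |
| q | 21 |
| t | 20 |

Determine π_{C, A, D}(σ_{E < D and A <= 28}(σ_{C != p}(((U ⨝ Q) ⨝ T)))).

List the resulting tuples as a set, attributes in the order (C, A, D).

{(m, 15, 15), (u, 28, 15), (w, 24, 29)}

Natural join on E: {(10, 15, m, a), (10, 15, m, d), (10, 15, m, s), (10, 28, u, a), (10, 28, u, d), (10, 28, u, s), (10, 3, p, a), (10, 3, p, d), (10, 3, p, s), (15, 23, p, m), (15, 23, p, y), (15, 24, w, m), (15, 24, w, y)}
Natural join on F: {(10, 15, m, d, 15), (10, 28, u, d, 15), (10, 3, p, d, 15), (15, 23, p, m, 29), (15, 23, p, m, 9), (15, 24, w, m, 29), (15, 24, w, m, 9)}
σ[C != p]: keep tuples satisfying C != p → {(10, 15, m, d, 15), (10, 28, u, d, 15), (15, 24, w, m, 29), (15, 24, w, m, 9)}
σ[E < D and A <= 28]: keep tuples satisfying E < D and A <= 28 → {(10, 15, m, d, 15), (10, 28, u, d, 15), (15, 24, w, m, 29)}
Keep only column(s) C, A, D: {(m, 15, 15), (u, 28, 15), (w, 24, 29)}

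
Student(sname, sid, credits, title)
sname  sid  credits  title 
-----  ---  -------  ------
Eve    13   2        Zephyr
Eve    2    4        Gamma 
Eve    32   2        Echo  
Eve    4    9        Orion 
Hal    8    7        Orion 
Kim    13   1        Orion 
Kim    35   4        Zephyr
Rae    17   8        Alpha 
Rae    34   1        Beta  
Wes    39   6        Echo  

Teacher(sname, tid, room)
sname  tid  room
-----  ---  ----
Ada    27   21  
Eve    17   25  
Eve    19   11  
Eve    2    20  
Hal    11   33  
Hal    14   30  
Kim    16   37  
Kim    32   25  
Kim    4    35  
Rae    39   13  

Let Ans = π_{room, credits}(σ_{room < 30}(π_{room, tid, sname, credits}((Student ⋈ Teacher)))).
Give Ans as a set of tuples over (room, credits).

{(11, 2), (11, 4), (11, 9), (13, 1), (13, 8), (20, 2), (20, 4), (20, 9), (25, 1), (25, 2), (25, 4), (25, 9)}

Joining Student and Teacher on sname yields {(Eve, 13, 2, Zephyr, 17, 25), (Eve, 13, 2, Zephyr, 19, 11), (Eve, 13, 2, Zephyr, 2, 20), (Eve, 2, 4, Gamma, 17, 25), (Eve, 2, 4, Gamma, 19, 11), (Eve, 2, 4, Gamma, 2, 20), (Eve, 32, 2, Echo, 17, 25), (Eve, 32, 2, Echo, 19, 11), (Eve, 32, 2, Echo, 2, 20), (Eve, 4, 9, Orion, 17, 25), (Eve, 4, 9, Orion, 19, 11), (Eve, 4, 9, Orion, 2, 20), (Hal, 8, 7, Orion, 11, 33), (Hal, 8, 7, Orion, 14, 30), (Kim, 13, 1, Orion, 16, 37), (Kim, 13, 1, Orion, 32, 25), (Kim, 13, 1, Orion, 4, 35), (Kim, 35, 4, Zephyr, 16, 37), (Kim, 35, 4, Zephyr, 32, 25), (Kim, 35, 4, Zephyr, 4, 35), (Rae, 17, 8, Alpha, 39, 13), (Rae, 34, 1, Beta, 39, 13)}.
π[room, tid, sname, credits]: project onto (room, tid, sname, credits) (3 duplicate(s) eliminated) → {(11, 19, Eve, 2), (11, 19, Eve, 4), (11, 19, Eve, 9), (13, 39, Rae, 1), (13, 39, Rae, 8), (20, 2, Eve, 2), (20, 2, Eve, 4), (20, 2, Eve, 9), (25, 17, Eve, 2), (25, 17, Eve, 4), (25, 17, Eve, 9), (25, 32, Kim, 1), (25, 32, Kim, 4), (30, 14, Hal, 7), (33, 11, Hal, 7), (35, 4, Kim, 1), (35, 4, Kim, 4), (37, 16, Kim, 1), (37, 16, Kim, 4)}
σ[room < 30]: keep tuples satisfying room < 30 → {(11, 19, Eve, 2), (11, 19, Eve, 4), (11, 19, Eve, 9), (13, 39, Rae, 1), (13, 39, Rae, 8), (20, 2, Eve, 2), (20, 2, Eve, 4), (20, 2, Eve, 9), (25, 17, Eve, 2), (25, 17, Eve, 4), (25, 17, Eve, 9), (25, 32, Kim, 1), (25, 32, Kim, 4)}
π[room, credits]: project onto (room, credits) (1 duplicate(s) eliminated) → {(11, 2), (11, 4), (11, 9), (13, 1), (13, 8), (20, 2), (20, 4), (20, 9), (25, 1), (25, 2), (25, 4), (25, 9)}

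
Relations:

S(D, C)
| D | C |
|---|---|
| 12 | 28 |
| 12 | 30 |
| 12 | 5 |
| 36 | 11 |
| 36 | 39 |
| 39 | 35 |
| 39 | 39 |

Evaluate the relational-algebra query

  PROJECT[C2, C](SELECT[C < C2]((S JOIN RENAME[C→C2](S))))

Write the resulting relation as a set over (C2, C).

{(28, 5), (30, 28), (30, 5), (39, 11), (39, 35)}

ρ[C→C2]: schema becomes (D, C2); tuples unchanged.
Natural join on D: {(12, 28, 28), (12, 28, 30), (12, 28, 5), (12, 30, 28), (12, 30, 30), (12, 30, 5), (12, 5, 28), (12, 5, 30), (12, 5, 5), (36, 11, 11), (36, 11, 39), (36, 39, 11), (36, 39, 39), (39, 35, 35), (39, 35, 39), (39, 39, 35), (39, 39, 39)}
σ[C < C2]: keep tuples satisfying C < C2 → {(12, 28, 30), (12, 5, 28), (12, 5, 30), (36, 11, 39), (39, 35, 39)}
Projecting to C2, C: {(28, 5), (30, 28), (30, 5), (39, 11), (39, 35)}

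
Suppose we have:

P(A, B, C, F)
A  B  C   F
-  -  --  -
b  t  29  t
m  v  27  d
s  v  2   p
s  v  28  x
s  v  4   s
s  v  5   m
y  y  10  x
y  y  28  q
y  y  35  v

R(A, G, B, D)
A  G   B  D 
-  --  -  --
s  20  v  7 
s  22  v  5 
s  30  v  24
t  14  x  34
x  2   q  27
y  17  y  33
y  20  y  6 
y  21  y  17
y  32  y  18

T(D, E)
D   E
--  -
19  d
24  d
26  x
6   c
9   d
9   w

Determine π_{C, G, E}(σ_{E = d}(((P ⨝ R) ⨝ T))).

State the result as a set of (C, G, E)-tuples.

{(2, 30, d), (28, 30, d), (4, 30, d), (5, 30, d)}

P ⋈ R (natural join on A, B): {(s, v, 2, p, 20, 7), (s, v, 2, p, 22, 5), (s, v, 2, p, 30, 24), (s, v, 28, x, 20, 7), (s, v, 28, x, 22, 5), (s, v, 28, x, 30, 24), (s, v, 4, s, 20, 7), (s, v, 4, s, 22, 5), (s, v, 4, s, 30, 24), (s, v, 5, m, 20, 7), (s, v, 5, m, 22, 5), (s, v, 5, m, 30, 24), (y, y, 10, x, 17, 33), (y, y, 10, x, 20, 6), (y, y, 10, x, 21, 17), (y, y, 10, x, 32, 18), (y, y, 28, q, 17, 33), (y, y, 28, q, 20, 6), (y, y, 28, q, 21, 17), (y, y, 28, q, 32, 18), (y, y, 35, v, 17, 33), (y, y, 35, v, 20, 6), (y, y, 35, v, 21, 17), (y, y, 35, v, 32, 18)}
(P ⨝ R) ⋈ T (natural join on D): {(s, v, 2, p, 30, 24, d), (s, v, 28, x, 30, 24, d), (s, v, 4, s, 30, 24, d), (s, v, 5, m, 30, 24, d), (y, y, 10, x, 20, 6, c), (y, y, 28, q, 20, 6, c), (y, y, 35, v, 20, 6, c)}
Selection E = d: {(s, v, 2, p, 30, 24, d), (s, v, 28, x, 30, 24, d), (s, v, 4, s, 30, 24, d), (s, v, 5, m, 30, 24, d)}
Projecting to C, G, E: {(2, 30, d), (28, 30, d), (4, 30, d), (5, 30, d)}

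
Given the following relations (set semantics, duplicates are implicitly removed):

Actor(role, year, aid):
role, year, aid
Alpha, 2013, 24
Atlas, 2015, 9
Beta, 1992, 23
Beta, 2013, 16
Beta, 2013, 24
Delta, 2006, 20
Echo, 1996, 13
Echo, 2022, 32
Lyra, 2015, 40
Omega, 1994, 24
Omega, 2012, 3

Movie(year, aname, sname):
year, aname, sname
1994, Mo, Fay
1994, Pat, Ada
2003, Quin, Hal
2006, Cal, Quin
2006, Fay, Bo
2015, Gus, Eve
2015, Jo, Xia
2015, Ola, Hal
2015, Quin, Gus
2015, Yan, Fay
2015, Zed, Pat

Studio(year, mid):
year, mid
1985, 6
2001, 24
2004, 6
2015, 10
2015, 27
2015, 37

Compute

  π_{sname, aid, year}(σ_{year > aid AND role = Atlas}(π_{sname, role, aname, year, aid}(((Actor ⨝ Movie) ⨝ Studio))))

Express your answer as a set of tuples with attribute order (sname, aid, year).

{(Eve, 9, 2015), (Fay, 9, 2015), (Gus, 9, 2015), (Hal, 9, 2015), (Pat, 9, 2015), (Xia, 9, 2015)}

Actor ⋈ Movie (natural join on year): {(Atlas, 2015, 9, Gus, Eve), (Atlas, 2015, 9, Jo, Xia), (Atlas, 2015, 9, Ola, Hal), (Atlas, 2015, 9, Quin, Gus), (Atlas, 2015, 9, Yan, Fay), (Atlas, 2015, 9, Zed, Pat), (Delta, 2006, 20, Cal, Quin), (Delta, 2006, 20, Fay, Bo), (Lyra, 2015, 40, Gus, Eve), (Lyra, 2015, 40, Jo, Xia), (Lyra, 2015, 40, Ola, Hal), (Lyra, 2015, 40, Quin, Gus), (Lyra, 2015, 40, Yan, Fay), (Lyra, 2015, 40, Zed, Pat), (Omega, 1994, 24, Mo, Fay), (Omega, 1994, 24, Pat, Ada)}
(Actor ⨝ Movie) ⋈ Studio (natural join on year): {(Atlas, 2015, 9, Gus, Eve, 10), (Atlas, 2015, 9, Gus, Eve, 27), (Atlas, 2015, 9, Gus, Eve, 37), (Atlas, 2015, 9, Jo, Xia, 10), (Atlas, 2015, 9, Jo, Xia, 27), (Atlas, 2015, 9, Jo, Xia, 37), (Atlas, 2015, 9, Ola, Hal, 10), (Atlas, 2015, 9, Ola, Hal, 27), (Atlas, 2015, 9, Ola, Hal, 37), (Atlas, 2015, 9, Quin, Gus, 10), (Atlas, 2015, 9, Quin, Gus, 27), (Atlas, 2015, 9, Quin, Gus, 37), (Atlas, 2015, 9, Yan, Fay, 10), (Atlas, 2015, 9, Yan, Fay, 27), (Atlas, 2015, 9, Yan, Fay, 37), (Atlas, 2015, 9, Zed, Pat, 10), (Atlas, 2015, 9, Zed, Pat, 27), (Atlas, 2015, 9, Zed, Pat, 37), (Lyra, 2015, 40, Gus, Eve, 10), (Lyra, 2015, 40, Gus, Eve, 27), (Lyra, 2015, 40, Gus, Eve, 37), (Lyra, 2015, 40, Jo, Xia, 10), (Lyra, 2015, 40, Jo, Xia, 27), (Lyra, 2015, 40, Jo, Xia, 37), (Lyra, 2015, 40, Ola, Hal, 10), (Lyra, 2015, 40, Ola, Hal, 27), (Lyra, 2015, 40, Ola, Hal, 37), (Lyra, 2015, 40, Quin, Gus, 10), (Lyra, 2015, 40, Quin, Gus, 27), (Lyra, 2015, 40, Quin, Gus, 37), (Lyra, 2015, 40, Yan, Fay, 10), (Lyra, 2015, 40, Yan, Fay, 27), (Lyra, 2015, 40, Yan, Fay, 37), (Lyra, 2015, 40, Zed, Pat, 10), (Lyra, 2015, 40, Zed, Pat, 27), (Lyra, 2015, 40, Zed, Pat, 37)}
Projecting to sname, role, aname, year, aid (24 duplicate(s) eliminated): {(Eve, Atlas, Gus, 2015, 9), (Eve, Lyra, Gus, 2015, 40), (Fay, Atlas, Yan, 2015, 9), (Fay, Lyra, Yan, 2015, 40), (Gus, Atlas, Quin, 2015, 9), (Gus, Lyra, Quin, 2015, 40), (Hal, Atlas, Ola, 2015, 9), (Hal, Lyra, Ola, 2015, 40), (Pat, Atlas, Zed, 2015, 9), (Pat, Lyra, Zed, 2015, 40), (Xia, Atlas, Jo, 2015, 9), (Xia, Lyra, Jo, 2015, 40)}
Apply σ_{year > aid AND role = Atlas}; surviving tuples: {(Eve, Atlas, Gus, 2015, 9), (Fay, Atlas, Yan, 2015, 9), (Gus, Atlas, Quin, 2015, 9), (Hal, Atlas, Ola, 2015, 9), (Pat, Atlas, Zed, 2015, 9), (Xia, Atlas, Jo, 2015, 9)}
Projecting to sname, aid, year: {(Eve, 9, 2015), (Fay, 9, 2015), (Gus, 9, 2015), (Hal, 9, 2015), (Pat, 9, 2015), (Xia, 9, 2015)}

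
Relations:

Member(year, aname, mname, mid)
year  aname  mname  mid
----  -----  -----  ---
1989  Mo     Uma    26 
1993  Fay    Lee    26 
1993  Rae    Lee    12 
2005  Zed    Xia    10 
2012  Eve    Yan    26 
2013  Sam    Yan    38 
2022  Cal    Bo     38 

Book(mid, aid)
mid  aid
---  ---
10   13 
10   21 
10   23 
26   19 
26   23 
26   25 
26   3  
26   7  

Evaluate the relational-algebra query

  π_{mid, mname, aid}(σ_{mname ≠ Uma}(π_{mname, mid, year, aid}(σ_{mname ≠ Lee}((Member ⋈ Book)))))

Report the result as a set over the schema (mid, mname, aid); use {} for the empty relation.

Member ⋈ Book (natural join on mid): {(1989, Mo, Uma, 26, 19), (1989, Mo, Uma, 26, 23), (1989, Mo, Uma, 26, 25), (1989, Mo, Uma, 26, 3), (1989, Mo, Uma, 26, 7), (1993, Fay, Lee, 26, 19), (1993, Fay, Lee, 26, 23), (1993, Fay, Lee, 26, 25), (1993, Fay, Lee, 26, 3), (1993, Fay, Lee, 26, 7), (2005, Zed, Xia, 10, 13), (2005, Zed, Xia, 10, 21), (2005, Zed, Xia, 10, 23), (2012, Eve, Yan, 26, 19), (2012, Eve, Yan, 26, 23), (2012, Eve, Yan, 26, 25), (2012, Eve, Yan, 26, 3), (2012, Eve, Yan, 26, 7)}
Apply σ_{mname ≠ Lee}; surviving tuples: {(1989, Mo, Uma, 26, 19), (1989, Mo, Uma, 26, 23), (1989, Mo, Uma, 26, 25), (1989, Mo, Uma, 26, 3), (1989, Mo, Uma, 26, 7), (2005, Zed, Xia, 10, 13), (2005, Zed, Xia, 10, 21), (2005, Zed, Xia, 10, 23), (2012, Eve, Yan, 26, 19), (2012, Eve, Yan, 26, 23), (2012, Eve, Yan, 26, 25), (2012, Eve, Yan, 26, 3), (2012, Eve, Yan, 26, 7)}
Keep only column(s) mname, mid, year, aid: {(Uma, 26, 1989, 19), (Uma, 26, 1989, 23), (Uma, 26, 1989, 25), (Uma, 26, 1989, 3), (Uma, 26, 1989, 7), (Xia, 10, 2005, 13), (Xia, 10, 2005, 21), (Xia, 10, 2005, 23), (Yan, 26, 2012, 19), (Yan, 26, 2012, 23), (Yan, 26, 2012, 25), (Yan, 26, 2012, 3), (Yan, 26, 2012, 7)}
Apply σ_{mname ≠ Uma}; surviving tuples: {(Xia, 10, 2005, 13), (Xia, 10, 2005, 21), (Xia, 10, 2005, 23), (Yan, 26, 2012, 19), (Yan, 26, 2012, 23), (Yan, 26, 2012, 25), (Yan, 26, 2012, 3), (Yan, 26, 2012, 7)}
Keep only column(s) mid, mname, aid: {(10, Xia, 13), (10, Xia, 21), (10, Xia, 23), (26, Yan, 19), (26, Yan, 23), (26, Yan, 25), (26, Yan, 3), (26, Yan, 7)}

{(10, Xia, 13), (10, Xia, 21), (10, Xia, 23), (26, Yan, 19), (26, Yan, 23), (26, Yan, 25), (26, Yan, 3), (26, Yan, 7)}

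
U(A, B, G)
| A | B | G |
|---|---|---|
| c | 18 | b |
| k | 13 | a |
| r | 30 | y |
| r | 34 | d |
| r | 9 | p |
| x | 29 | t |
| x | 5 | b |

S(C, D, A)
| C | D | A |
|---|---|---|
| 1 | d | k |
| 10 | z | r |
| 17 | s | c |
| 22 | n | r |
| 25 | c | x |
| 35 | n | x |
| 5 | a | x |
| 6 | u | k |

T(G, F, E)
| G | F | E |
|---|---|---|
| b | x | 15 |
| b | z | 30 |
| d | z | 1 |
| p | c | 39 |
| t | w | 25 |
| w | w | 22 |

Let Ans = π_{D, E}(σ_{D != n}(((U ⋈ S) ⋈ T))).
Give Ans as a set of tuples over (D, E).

{(a, 15), (a, 25), (a, 30), (c, 15), (c, 25), (c, 30), (s, 15), (s, 30), (z, 1), (z, 39)}

U ⋈ S (natural join on A): {(c, 18, b, 17, s), (k, 13, a, 1, d), (k, 13, a, 6, u), (r, 30, y, 10, z), (r, 30, y, 22, n), (r, 34, d, 10, z), (r, 34, d, 22, n), (r, 9, p, 10, z), (r, 9, p, 22, n), (x, 29, t, 25, c), (x, 29, t, 35, n), (x, 29, t, 5, a), (x, 5, b, 25, c), (x, 5, b, 35, n), (x, 5, b, 5, a)}
(U ⋈ S) ⋈ T (natural join on G): {(c, 18, b, 17, s, x, 15), (c, 18, b, 17, s, z, 30), (r, 34, d, 10, z, z, 1), (r, 34, d, 22, n, z, 1), (r, 9, p, 10, z, c, 39), (r, 9, p, 22, n, c, 39), (x, 29, t, 25, c, w, 25), (x, 29, t, 35, n, w, 25), (x, 29, t, 5, a, w, 25), (x, 5, b, 25, c, x, 15), (x, 5, b, 25, c, z, 30), (x, 5, b, 35, n, x, 15), (x, 5, b, 35, n, z, 30), (x, 5, b, 5, a, x, 15), (x, 5, b, 5, a, z, 30)}
Selection D != n: {(c, 18, b, 17, s, x, 15), (c, 18, b, 17, s, z, 30), (r, 34, d, 10, z, z, 1), (r, 9, p, 10, z, c, 39), (x, 29, t, 25, c, w, 25), (x, 29, t, 5, a, w, 25), (x, 5, b, 25, c, x, 15), (x, 5, b, 25, c, z, 30), (x, 5, b, 5, a, x, 15), (x, 5, b, 5, a, z, 30)}
π_{D, E} gives {(a, 15), (a, 25), (a, 30), (c, 15), (c, 25), (c, 30), (s, 15), (s, 30), (z, 1), (z, 39)}.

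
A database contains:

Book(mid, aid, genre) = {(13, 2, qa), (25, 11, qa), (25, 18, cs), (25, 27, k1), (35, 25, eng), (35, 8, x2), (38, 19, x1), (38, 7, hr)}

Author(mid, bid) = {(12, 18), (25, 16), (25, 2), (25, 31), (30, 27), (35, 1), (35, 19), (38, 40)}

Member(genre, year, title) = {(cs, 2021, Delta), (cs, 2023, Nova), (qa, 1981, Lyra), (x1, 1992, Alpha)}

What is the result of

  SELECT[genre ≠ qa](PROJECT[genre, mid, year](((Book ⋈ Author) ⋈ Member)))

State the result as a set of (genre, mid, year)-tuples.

Natural join on mid: {(25, 11, qa, 16), (25, 11, qa, 2), (25, 11, qa, 31), (25, 18, cs, 16), (25, 18, cs, 2), (25, 18, cs, 31), (25, 27, k1, 16), (25, 27, k1, 2), (25, 27, k1, 31), (35, 25, eng, 1), (35, 25, eng, 19), (35, 8, x2, 1), (35, 8, x2, 19), (38, 19, x1, 40), (38, 7, hr, 40)}
Natural join on genre: {(25, 11, qa, 16, 1981, Lyra), (25, 11, qa, 2, 1981, Lyra), (25, 11, qa, 31, 1981, Lyra), (25, 18, cs, 16, 2021, Delta), (25, 18, cs, 16, 2023, Nova), (25, 18, cs, 2, 2021, Delta), (25, 18, cs, 2, 2023, Nova), (25, 18, cs, 31, 2021, Delta), (25, 18, cs, 31, 2023, Nova), (38, 19, x1, 40, 1992, Alpha)}
Keep only column(s) genre, mid, year (6 duplicate(s) eliminated): {(cs, 25, 2021), (cs, 25, 2023), (qa, 25, 1981), (x1, 38, 1992)}
Selection genre ≠ qa: {(cs, 25, 2021), (cs, 25, 2023), (x1, 38, 1992)}

{(cs, 25, 2021), (cs, 25, 2023), (x1, 38, 1992)}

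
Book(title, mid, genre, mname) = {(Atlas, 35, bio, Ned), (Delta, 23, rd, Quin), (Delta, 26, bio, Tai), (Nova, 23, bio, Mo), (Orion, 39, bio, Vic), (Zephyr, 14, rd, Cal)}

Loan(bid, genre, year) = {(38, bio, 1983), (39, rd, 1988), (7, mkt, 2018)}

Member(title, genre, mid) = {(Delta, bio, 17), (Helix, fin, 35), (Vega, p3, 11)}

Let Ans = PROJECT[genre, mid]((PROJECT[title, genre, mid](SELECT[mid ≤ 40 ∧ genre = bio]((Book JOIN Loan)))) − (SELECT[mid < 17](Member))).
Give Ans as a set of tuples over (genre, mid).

Natural join on genre: {(Atlas, 35, bio, Ned, 38, 1983), (Delta, 23, rd, Quin, 39, 1988), (Delta, 26, bio, Tai, 38, 1983), (Nova, 23, bio, Mo, 38, 1983), (Orion, 39, bio, Vic, 38, 1983), (Zephyr, 14, rd, Cal, 39, 1988)}
Selection mid ≤ 40 ∧ genre = bio: {(Atlas, 35, bio, Ned, 38, 1983), (Delta, 26, bio, Tai, 38, 1983), (Nova, 23, bio, Mo, 38, 1983), (Orion, 39, bio, Vic, 38, 1983)}
π[title, genre, mid]: project onto (title, genre, mid) → {(Atlas, bio, 35), (Delta, bio, 26), (Nova, bio, 23), (Orion, bio, 39)}
Selection mid < 17: {(Vega, p3, 11)}
Difference: {(Atlas, bio, 35), (Delta, bio, 26), (Nova, bio, 23), (Orion, bio, 39)} with {(Vega, p3, 11)} → {(Atlas, bio, 35), (Delta, bio, 26), (Nova, bio, 23), (Orion, bio, 39)}
π[genre, mid]: project onto (genre, mid) → {(bio, 23), (bio, 26), (bio, 35), (bio, 39)}

{(bio, 23), (bio, 26), (bio, 35), (bio, 39)}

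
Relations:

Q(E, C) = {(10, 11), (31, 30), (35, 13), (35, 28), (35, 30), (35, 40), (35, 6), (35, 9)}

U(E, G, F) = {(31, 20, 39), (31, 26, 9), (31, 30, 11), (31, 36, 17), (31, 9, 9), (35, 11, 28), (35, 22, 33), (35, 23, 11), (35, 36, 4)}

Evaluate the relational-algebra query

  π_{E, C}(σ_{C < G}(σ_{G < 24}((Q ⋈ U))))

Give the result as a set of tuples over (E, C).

Joining Q and U on E yields {(31, 30, 20, 39), (31, 30, 26, 9), (31, 30, 30, 11), (31, 30, 36, 17), (31, 30, 9, 9), (35, 13, 11, 28), (35, 13, 22, 33), (35, 13, 23, 11), (35, 13, 36, 4), (35, 28, 11, 28), (35, 28, 22, 33), (35, 28, 23, 11), (35, 28, 36, 4), (35, 30, 11, 28), (35, 30, 22, 33), (35, 30, 23, 11), (35, 30, 36, 4), (35, 40, 11, 28), (35, 40, 22, 33), (35, 40, 23, 11), (35, 40, 36, 4), (35, 6, 11, 28), (35, 6, 22, 33), (35, 6, 23, 11), (35, 6, 36, 4), (35, 9, 11, 28), (35, 9, 22, 33), (35, 9, 23, 11), (35, 9, 36, 4)}.
Selection G < 24: {(31, 30, 20, 39), (31, 30, 9, 9), (35, 13, 11, 28), (35, 13, 22, 33), (35, 13, 23, 11), (35, 28, 11, 28), (35, 28, 22, 33), (35, 28, 23, 11), (35, 30, 11, 28), (35, 30, 22, 33), (35, 30, 23, 11), (35, 40, 11, 28), (35, 40, 22, 33), (35, 40, 23, 11), (35, 6, 11, 28), (35, 6, 22, 33), (35, 6, 23, 11), (35, 9, 11, 28), (35, 9, 22, 33), (35, 9, 23, 11)}
Selection C < G: {(35, 13, 22, 33), (35, 13, 23, 11), (35, 6, 11, 28), (35, 6, 22, 33), (35, 6, 23, 11), (35, 9, 11, 28), (35, 9, 22, 33), (35, 9, 23, 11)}
Keep only column(s) E, C (5 duplicate(s) eliminated): {(35, 13), (35, 6), (35, 9)}

{(35, 13), (35, 6), (35, 9)}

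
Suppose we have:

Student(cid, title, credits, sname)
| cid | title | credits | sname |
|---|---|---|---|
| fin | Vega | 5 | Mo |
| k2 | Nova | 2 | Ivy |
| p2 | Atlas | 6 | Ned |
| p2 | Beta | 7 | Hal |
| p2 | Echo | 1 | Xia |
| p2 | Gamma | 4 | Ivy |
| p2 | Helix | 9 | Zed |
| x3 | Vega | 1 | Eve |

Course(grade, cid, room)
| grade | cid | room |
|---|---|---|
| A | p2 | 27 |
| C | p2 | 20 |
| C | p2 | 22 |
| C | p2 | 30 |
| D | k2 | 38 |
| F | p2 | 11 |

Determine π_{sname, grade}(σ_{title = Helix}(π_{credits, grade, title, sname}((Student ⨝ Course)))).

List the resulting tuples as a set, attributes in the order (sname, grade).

Natural join on cid: {(k2, Nova, 2, Ivy, D, 38), (p2, Atlas, 6, Ned, A, 27), (p2, Atlas, 6, Ned, C, 20), (p2, Atlas, 6, Ned, C, 22), (p2, Atlas, 6, Ned, C, 30), (p2, Atlas, 6, Ned, F, 11), (p2, Beta, 7, Hal, A, 27), (p2, Beta, 7, Hal, C, 20), (p2, Beta, 7, Hal, C, 22), (p2, Beta, 7, Hal, C, 30), (p2, Beta, 7, Hal, F, 11), (p2, Echo, 1, Xia, A, 27), (p2, Echo, 1, Xia, C, 20), (p2, Echo, 1, Xia, C, 22), (p2, Echo, 1, Xia, C, 30), (p2, Echo, 1, Xia, F, 11), (p2, Gamma, 4, Ivy, A, 27), (p2, Gamma, 4, Ivy, C, 20), (p2, Gamma, 4, Ivy, C, 22), (p2, Gamma, 4, Ivy, C, 30), (p2, Gamma, 4, Ivy, F, 11), (p2, Helix, 9, Zed, A, 27), (p2, Helix, 9, Zed, C, 20), (p2, Helix, 9, Zed, C, 22), (p2, Helix, 9, Zed, C, 30), (p2, Helix, 9, Zed, F, 11)}
Projecting to credits, grade, title, sname (10 duplicate(s) eliminated): {(1, A, Echo, Xia), (1, C, Echo, Xia), (1, F, Echo, Xia), (2, D, Nova, Ivy), (4, A, Gamma, Ivy), (4, C, Gamma, Ivy), (4, F, Gamma, Ivy), (6, A, Atlas, Ned), (6, C, Atlas, Ned), (6, F, Atlas, Ned), (7, A, Beta, Hal), (7, C, Beta, Hal), (7, F, Beta, Hal), (9, A, Helix, Zed), (9, C, Helix, Zed), (9, F, Helix, Zed)}
σ[title = Helix]: keep tuples satisfying title = Helix → {(9, A, Helix, Zed), (9, C, Helix, Zed), (9, F, Helix, Zed)}
Projecting to sname, grade: {(Zed, A), (Zed, C), (Zed, F)}

{(Zed, A), (Zed, C), (Zed, F)}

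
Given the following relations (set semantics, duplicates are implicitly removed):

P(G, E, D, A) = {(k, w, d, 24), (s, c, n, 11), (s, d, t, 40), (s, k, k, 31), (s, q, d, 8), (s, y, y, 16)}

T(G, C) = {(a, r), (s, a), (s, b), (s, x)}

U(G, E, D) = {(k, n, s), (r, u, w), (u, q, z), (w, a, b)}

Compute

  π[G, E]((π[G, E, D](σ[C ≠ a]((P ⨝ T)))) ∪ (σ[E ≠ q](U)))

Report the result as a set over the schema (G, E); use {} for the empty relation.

P ⋈ T (natural join on G): {(s, c, n, 11, a), (s, c, n, 11, b), (s, c, n, 11, x), (s, d, t, 40, a), (s, d, t, 40, b), (s, d, t, 40, x), (s, k, k, 31, a), (s, k, k, 31, b), (s, k, k, 31, x), (s, q, d, 8, a), (s, q, d, 8, b), (s, q, d, 8, x), (s, y, y, 16, a), (s, y, y, 16, b), (s, y, y, 16, x)}
σ[C ≠ a]: keep tuples satisfying C ≠ a → {(s, c, n, 11, b), (s, c, n, 11, x), (s, d, t, 40, b), (s, d, t, 40, x), (s, k, k, 31, b), (s, k, k, 31, x), (s, q, d, 8, b), (s, q, d, 8, x), (s, y, y, 16, b), (s, y, y, 16, x)}
π[G, E, D]: project onto (G, E, D) (5 duplicate(s) eliminated) → {(s, c, n), (s, d, t), (s, k, k), (s, q, d), (s, y, y)}
σ[E ≠ q]: keep tuples satisfying E ≠ q → {(k, n, s), (r, u, w), (w, a, b)}
Union: {(s, c, n), (s, d, t), (s, k, k), (s, q, d), (s, y, y)} with {(k, n, s), (r, u, w), (w, a, b)} → {(k, n, s), (r, u, w), (s, c, n), (s, d, t), (s, k, k), (s, q, d), (s, y, y), (w, a, b)}
π[G, E]: project onto (G, E) → {(k, n), (r, u), (s, c), (s, d), (s, k), (s, q), (s, y), (w, a)}

{(k, n), (r, u), (s, c), (s, d), (s, k), (s, q), (s, y), (w, a)}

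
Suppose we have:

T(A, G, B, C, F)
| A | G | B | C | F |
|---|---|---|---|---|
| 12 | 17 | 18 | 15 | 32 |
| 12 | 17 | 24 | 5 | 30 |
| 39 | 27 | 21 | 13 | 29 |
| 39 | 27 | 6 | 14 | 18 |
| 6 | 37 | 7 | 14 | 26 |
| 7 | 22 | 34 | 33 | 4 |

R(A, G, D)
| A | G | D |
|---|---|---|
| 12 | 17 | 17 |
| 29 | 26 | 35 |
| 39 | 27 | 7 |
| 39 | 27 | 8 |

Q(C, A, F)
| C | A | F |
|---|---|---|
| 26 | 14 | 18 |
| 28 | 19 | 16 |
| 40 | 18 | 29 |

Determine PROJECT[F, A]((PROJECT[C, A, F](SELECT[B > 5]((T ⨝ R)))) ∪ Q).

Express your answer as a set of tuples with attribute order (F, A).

Natural join on A, G: {(12, 17, 18, 15, 32, 17), (12, 17, 24, 5, 30, 17), (39, 27, 21, 13, 29, 7), (39, 27, 21, 13, 29, 8), (39, 27, 6, 14, 18, 7), (39, 27, 6, 14, 18, 8)}
Apply σ_{B > 5}; surviving tuples: {(12, 17, 18, 15, 32, 17), (12, 17, 24, 5, 30, 17), (39, 27, 21, 13, 29, 7), (39, 27, 21, 13, 29, 8), (39, 27, 6, 14, 18, 7), (39, 27, 6, 14, 18, 8)}
π_{C, A, F} gives {(13, 39, 29), (14, 39, 18), (15, 12, 32), (5, 12, 30)} (2 duplicate(s) eliminated).
Union: {(13, 39, 29), (14, 39, 18), (15, 12, 32), (5, 12, 30)} with {(26, 14, 18), (28, 19, 16), (40, 18, 29)} → {(13, 39, 29), (14, 39, 18), (15, 12, 32), (26, 14, 18), (28, 19, 16), (40, 18, 29), (5, 12, 30)}
π_{F, A} gives {(16, 19), (18, 14), (18, 39), (29, 18), (29, 39), (30, 12), (32, 12)}.

{(16, 19), (18, 14), (18, 39), (29, 18), (29, 39), (30, 12), (32, 12)}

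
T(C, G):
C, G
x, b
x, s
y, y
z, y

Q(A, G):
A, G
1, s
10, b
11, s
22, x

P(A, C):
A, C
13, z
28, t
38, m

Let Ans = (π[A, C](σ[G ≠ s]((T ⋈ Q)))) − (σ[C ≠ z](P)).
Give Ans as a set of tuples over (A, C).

{(10, x)}

Joining T and Q on G yields {(x, b, 10), (x, s, 1), (x, s, 11)}.
Selection G ≠ s: {(x, b, 10)}
π[A, C]: project onto (A, C) → {(10, x)}
Selection C ≠ z: {(28, t), (38, m)}
Set difference of the two operands is {(10, x)}.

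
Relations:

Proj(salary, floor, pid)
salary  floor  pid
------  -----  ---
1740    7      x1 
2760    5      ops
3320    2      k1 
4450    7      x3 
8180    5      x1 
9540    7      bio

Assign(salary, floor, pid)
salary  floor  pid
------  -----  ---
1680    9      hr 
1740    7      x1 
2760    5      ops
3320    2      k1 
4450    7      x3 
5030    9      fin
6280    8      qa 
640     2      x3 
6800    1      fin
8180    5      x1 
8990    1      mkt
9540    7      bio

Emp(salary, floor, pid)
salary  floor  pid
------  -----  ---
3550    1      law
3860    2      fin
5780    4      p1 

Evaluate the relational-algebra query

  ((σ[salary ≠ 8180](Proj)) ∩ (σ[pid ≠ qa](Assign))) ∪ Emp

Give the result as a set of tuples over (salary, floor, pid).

{(1740, 7, x1), (2760, 5, ops), (3320, 2, k1), (3550, 1, law), (3860, 2, fin), (4450, 7, x3), (5780, 4, p1), (9540, 7, bio)}

Apply σ_{salary ≠ 8180}; surviving tuples: {(1740, 7, x1), (2760, 5, ops), (3320, 2, k1), (4450, 7, x3), (9540, 7, bio)}
Apply σ_{pid ≠ qa}; surviving tuples: {(1680, 9, hr), (1740, 7, x1), (2760, 5, ops), (3320, 2, k1), (4450, 7, x3), (5030, 9, fin), (640, 2, x3), (6800, 1, fin), (8180, 5, x1), (8990, 1, mkt), (9540, 7, bio)}
Set intersection of the two operands is {(1740, 7, x1), (2760, 5, ops), (3320, 2, k1), (4450, 7, x3), (9540, 7, bio)}.
Set union of the two operands is {(1740, 7, x1), (2760, 5, ops), (3320, 2, k1), (3550, 1, law), (3860, 2, fin), (4450, 7, x3), (5780, 4, p1), (9540, 7, bio)}.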